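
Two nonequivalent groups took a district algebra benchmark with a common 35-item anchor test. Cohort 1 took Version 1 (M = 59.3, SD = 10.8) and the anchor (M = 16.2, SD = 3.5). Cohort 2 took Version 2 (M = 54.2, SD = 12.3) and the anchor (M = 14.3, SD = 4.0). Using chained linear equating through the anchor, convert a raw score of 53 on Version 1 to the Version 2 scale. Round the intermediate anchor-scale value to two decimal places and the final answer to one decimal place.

53.8

Version 1 → anchor (Cohort 1): v = (3.5/10.8)(53 − 59.3) + 16.2 = 14.16
anchor → Version 2 (Cohort 2): y = (12.3/4.0)(14.16 − 14.3) + 54.2 = 53.8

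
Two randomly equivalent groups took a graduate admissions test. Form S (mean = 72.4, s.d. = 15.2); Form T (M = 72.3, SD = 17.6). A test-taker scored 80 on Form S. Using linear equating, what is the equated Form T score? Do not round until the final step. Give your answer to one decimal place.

81.1

Linear equating: y = (SD_Y/SD_X)(x − M_X) + M_Y
y = (17.6/15.2)(80 − 72.4) + 72.3
y = 1.157895 × 7.6 + 72.3 = 8.8000 + 72.3 = 81.1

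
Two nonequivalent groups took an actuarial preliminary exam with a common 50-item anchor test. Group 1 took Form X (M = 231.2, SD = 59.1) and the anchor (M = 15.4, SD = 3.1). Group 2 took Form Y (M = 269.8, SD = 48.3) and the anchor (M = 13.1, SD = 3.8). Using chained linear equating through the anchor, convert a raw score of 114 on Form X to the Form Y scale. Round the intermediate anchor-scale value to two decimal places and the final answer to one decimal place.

Form X → anchor (Group 1): v = (3.1/59.1)(114 − 231.2) + 15.4 = 9.25
anchor → Form Y (Group 2): y = (48.3/3.8)(9.25 − 13.1) + 269.8 = 220.9

220.9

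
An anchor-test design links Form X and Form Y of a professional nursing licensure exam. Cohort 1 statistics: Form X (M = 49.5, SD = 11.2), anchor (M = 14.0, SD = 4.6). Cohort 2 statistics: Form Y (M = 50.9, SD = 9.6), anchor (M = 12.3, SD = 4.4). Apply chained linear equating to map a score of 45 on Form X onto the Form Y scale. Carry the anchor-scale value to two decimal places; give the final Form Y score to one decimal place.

50.6

Form X → anchor (Cohort 1): v = (4.6/11.2)(45 − 49.5) + 14.0 = 12.15
anchor → Form Y (Cohort 2): y = (9.6/4.4)(12.15 − 12.3) + 50.9 = 50.6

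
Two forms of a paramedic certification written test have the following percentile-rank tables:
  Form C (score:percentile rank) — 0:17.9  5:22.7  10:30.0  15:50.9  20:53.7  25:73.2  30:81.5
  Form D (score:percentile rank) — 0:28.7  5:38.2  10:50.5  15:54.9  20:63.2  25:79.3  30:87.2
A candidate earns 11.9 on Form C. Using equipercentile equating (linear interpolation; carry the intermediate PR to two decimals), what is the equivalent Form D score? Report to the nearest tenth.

PR of 11.9 on Form C: 30.0 + (11.9 − 10)/(15 − 10) × (50.9 − 30.0) = 37.94
On Form D, PR 37.94 falls between score 0 (PR 28.7) and 5 (PR 38.2).
Interpolate: 0 + (37.94 − 28.7)/(38.2 − 28.7) × (5 − 0) = 4.9

4.9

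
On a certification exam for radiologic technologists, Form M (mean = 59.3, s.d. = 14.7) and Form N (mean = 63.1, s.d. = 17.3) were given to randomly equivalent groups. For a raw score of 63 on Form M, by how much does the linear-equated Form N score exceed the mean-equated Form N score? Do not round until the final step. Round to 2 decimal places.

0.65

Mean-equated: 63 + (63.1 − 59.3) = 66.80
Linear-equated: (17.3/14.7)(63 − 59.3) + 63.1 = 67.454
Difference = 67.454 − 66.80 = 0.65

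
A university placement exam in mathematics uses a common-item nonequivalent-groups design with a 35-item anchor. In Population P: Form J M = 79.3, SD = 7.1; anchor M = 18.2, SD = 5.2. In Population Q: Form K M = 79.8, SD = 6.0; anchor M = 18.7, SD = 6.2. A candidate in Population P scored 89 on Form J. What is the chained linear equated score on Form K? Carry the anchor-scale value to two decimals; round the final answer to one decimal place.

Form J → anchor (Population P): v = (5.2/7.1)(89 − 79.3) + 18.2 = 25.30
anchor → Form K (Population Q): y = (6.0/6.2)(25.30 − 18.7) + 79.8 = 86.2

86.2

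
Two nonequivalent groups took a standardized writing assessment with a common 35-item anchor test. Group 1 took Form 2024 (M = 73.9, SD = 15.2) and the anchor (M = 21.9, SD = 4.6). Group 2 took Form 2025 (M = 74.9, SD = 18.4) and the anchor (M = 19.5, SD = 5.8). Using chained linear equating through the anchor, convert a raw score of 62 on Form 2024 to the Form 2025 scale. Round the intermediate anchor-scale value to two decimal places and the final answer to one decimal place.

71.1

Form 2024 → anchor (Group 1): v = (4.6/15.2)(62 − 73.9) + 21.9 = 18.30
anchor → Form 2025 (Group 2): y = (18.4/5.8)(18.30 − 19.5) + 74.9 = 71.1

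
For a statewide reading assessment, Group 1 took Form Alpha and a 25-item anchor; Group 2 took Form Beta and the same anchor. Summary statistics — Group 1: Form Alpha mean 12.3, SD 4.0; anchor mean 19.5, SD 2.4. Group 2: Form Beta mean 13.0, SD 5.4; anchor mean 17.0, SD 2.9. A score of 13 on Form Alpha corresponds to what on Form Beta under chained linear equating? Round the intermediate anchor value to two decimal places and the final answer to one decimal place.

Form Alpha → anchor (Group 1): v = (2.4/4.0)(13 − 12.3) + 19.5 = 19.92
anchor → Form Beta (Group 2): y = (5.4/2.9)(19.92 − 17.0) + 13.0 = 18.4

18.4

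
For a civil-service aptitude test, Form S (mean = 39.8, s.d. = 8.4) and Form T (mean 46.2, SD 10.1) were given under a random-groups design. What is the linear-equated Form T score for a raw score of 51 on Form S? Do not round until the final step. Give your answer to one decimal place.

59.7

Linear equating: y = (SD_Y/SD_X)(x − M_X) + M_Y
y = (10.1/8.4)(51 − 39.8) + 46.2
y = 1.202381 × 11.2 + 46.2 = 13.4667 + 46.2 = 59.7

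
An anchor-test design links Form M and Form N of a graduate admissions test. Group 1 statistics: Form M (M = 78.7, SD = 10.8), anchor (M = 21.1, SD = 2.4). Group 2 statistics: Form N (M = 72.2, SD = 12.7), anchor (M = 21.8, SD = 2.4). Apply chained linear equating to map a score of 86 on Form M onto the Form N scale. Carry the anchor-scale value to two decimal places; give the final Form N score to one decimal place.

77.1

Form M → anchor (Group 1): v = (2.4/10.8)(86 − 78.7) + 21.1 = 22.72
anchor → Form N (Group 2): y = (12.7/2.4)(22.72 − 21.8) + 72.2 = 77.1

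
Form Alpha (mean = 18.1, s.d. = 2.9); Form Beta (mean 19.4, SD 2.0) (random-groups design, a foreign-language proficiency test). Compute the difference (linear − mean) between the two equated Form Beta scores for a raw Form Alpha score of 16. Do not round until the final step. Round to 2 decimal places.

0.65

Mean-equated: 16 + (19.4 − 18.1) = 17.30
Linear-equated: (2.0/2.9)(16 − 18.1) + 19.4 = 17.952
Difference = 17.952 − 17.30 = 0.65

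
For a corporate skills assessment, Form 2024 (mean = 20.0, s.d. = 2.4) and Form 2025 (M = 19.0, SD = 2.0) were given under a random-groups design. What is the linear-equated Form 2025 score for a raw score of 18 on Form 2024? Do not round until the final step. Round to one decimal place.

Linear equating: y = (SD_Y/SD_X)(x − M_X) + M_Y
y = (2.0/2.4)(18 − 20.0) + 19.0
y = 0.833333 × -2.0 + 19.0 = -1.6667 + 19.0 = 17.3

17.3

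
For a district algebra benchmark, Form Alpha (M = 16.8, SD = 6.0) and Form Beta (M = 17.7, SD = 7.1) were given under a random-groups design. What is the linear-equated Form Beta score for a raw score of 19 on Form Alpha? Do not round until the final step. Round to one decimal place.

20.3

Linear equating: y = (SD_Y/SD_X)(x − M_X) + M_Y
y = (7.1/6.0)(19 − 16.8) + 17.7
y = 1.183333 × 2.2 + 17.7 = 2.6033 + 17.7 = 20.3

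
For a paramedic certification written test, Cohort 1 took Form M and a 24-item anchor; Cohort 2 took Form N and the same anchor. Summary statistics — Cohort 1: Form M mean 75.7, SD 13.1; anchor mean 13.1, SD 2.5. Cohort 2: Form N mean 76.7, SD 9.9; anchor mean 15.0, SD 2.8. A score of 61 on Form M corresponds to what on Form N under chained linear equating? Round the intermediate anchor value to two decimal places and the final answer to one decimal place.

Form M → anchor (Cohort 1): v = (2.5/13.1)(61 − 75.7) + 13.1 = 10.29
anchor → Form N (Cohort 2): y = (9.9/2.8)(10.29 − 15.0) + 76.7 = 60.0

60.0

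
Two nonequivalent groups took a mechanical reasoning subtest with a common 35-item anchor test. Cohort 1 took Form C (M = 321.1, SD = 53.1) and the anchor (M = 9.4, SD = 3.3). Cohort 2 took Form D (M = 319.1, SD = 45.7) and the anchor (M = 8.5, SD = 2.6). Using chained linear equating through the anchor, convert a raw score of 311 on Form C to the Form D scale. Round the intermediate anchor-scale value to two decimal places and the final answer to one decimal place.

323.8

Form C → anchor (Cohort 1): v = (3.3/53.1)(311 − 321.1) + 9.4 = 8.77
anchor → Form D (Cohort 2): y = (45.7/2.6)(8.77 − 8.5) + 319.1 = 323.8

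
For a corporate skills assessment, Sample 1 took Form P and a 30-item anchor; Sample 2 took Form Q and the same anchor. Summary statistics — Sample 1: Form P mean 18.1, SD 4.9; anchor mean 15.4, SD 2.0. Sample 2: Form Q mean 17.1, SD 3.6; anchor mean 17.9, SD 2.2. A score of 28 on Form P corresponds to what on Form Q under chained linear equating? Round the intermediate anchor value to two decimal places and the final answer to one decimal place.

19.6

Form P → anchor (Sample 1): v = (2.0/4.9)(28 − 18.1) + 15.4 = 19.44
anchor → Form Q (Sample 2): y = (3.6/2.2)(19.44 − 17.9) + 17.1 = 19.6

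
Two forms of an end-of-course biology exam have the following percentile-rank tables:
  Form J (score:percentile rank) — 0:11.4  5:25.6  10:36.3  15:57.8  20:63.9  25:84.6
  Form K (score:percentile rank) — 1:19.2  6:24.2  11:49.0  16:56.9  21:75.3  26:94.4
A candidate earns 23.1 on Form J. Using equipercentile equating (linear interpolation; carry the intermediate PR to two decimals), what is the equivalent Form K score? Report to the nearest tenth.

PR of 23.1 on Form J: 63.9 + (23.1 − 20)/(25 − 20) × (84.6 − 63.9) = 76.73
On Form K, PR 76.73 falls between score 21 (PR 75.3) and 26 (PR 94.4).
Interpolate: 21 + (76.73 − 75.3)/(94.4 − 75.3) × (26 − 21) = 21.4

21.4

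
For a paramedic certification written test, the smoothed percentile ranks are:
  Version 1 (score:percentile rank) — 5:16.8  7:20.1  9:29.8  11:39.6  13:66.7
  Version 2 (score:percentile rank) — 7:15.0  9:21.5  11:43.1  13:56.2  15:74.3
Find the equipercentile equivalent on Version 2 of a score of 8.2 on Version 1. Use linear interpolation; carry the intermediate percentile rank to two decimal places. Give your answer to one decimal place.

PR of 8.2 on Version 1: 20.1 + (8.2 − 7)/(9 − 7) × (29.8 − 20.1) = 25.92
On Version 2, PR 25.92 falls between score 9 (PR 21.5) and 11 (PR 43.1).
Interpolate: 9 + (25.92 − 21.5)/(43.1 − 21.5) × (11 − 9) = 9.4

9.4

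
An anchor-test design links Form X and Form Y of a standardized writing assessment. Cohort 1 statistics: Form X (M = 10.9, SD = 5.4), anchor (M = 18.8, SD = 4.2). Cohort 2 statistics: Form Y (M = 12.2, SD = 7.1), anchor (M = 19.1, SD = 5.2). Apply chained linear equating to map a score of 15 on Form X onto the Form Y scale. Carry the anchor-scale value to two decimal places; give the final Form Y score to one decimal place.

Form X → anchor (Cohort 1): v = (4.2/5.4)(15 − 10.9) + 18.8 = 21.99
anchor → Form Y (Cohort 2): y = (7.1/5.2)(21.99 − 19.1) + 12.2 = 16.1

16.1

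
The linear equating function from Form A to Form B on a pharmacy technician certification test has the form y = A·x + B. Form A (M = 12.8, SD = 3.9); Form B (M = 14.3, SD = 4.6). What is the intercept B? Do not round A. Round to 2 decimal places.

A = SD_Y / SD_X = 4.6 / 3.9 = 1.179487
B = M_Y − A·M_X = 14.3 − 1.179487 × 12.8 = -0.80

-0.80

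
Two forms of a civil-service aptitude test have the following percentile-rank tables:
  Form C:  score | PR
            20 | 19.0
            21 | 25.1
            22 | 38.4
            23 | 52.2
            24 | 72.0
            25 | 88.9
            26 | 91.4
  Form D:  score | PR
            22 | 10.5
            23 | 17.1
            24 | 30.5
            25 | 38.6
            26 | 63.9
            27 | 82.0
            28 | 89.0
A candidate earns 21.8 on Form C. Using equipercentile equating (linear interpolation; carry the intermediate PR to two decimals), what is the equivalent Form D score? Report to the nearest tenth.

24.6

PR of 21.8 on Form C: 25.1 + (21.8 − 21)/(22 − 21) × (38.4 − 25.1) = 35.74
On Form D, PR 35.74 falls between score 24 (PR 30.5) and 25 (PR 38.6).
Interpolate: 24 + (35.74 − 30.5)/(38.6 − 30.5) × (25 − 24) = 24.6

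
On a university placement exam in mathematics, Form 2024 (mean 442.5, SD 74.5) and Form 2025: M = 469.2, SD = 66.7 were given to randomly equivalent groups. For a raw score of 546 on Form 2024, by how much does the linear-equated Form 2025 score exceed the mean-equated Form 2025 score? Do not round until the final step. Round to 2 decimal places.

-10.84

Mean-equated: 546 + (469.2 − 442.5) = 572.70
Linear-equated: (66.7/74.5)(546 − 442.5) + 469.2 = 561.864
Difference = 561.864 − 572.70 = -10.84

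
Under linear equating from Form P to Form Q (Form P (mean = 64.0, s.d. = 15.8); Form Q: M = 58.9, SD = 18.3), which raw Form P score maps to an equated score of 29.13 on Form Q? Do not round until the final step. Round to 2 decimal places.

Invert y = (SD_Y/SD_X)(x − M_X) + M_Y:
x = (SD_X/SD_Y)(y − M_Y) + M_X = (15.8/18.3)(29.13 − 58.9) + 64.0
x = 0.863388 × -29.770 + 64.0 = 38.30

38.30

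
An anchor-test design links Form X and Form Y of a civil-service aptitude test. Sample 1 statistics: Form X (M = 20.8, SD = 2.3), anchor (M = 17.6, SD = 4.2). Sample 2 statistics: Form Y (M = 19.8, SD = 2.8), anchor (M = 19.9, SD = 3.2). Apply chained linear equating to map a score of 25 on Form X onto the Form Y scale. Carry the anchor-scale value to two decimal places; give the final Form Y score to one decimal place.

24.5

Form X → anchor (Sample 1): v = (4.2/2.3)(25 − 20.8) + 17.6 = 25.27
anchor → Form Y (Sample 2): y = (2.8/3.2)(25.27 − 19.9) + 19.8 = 24.5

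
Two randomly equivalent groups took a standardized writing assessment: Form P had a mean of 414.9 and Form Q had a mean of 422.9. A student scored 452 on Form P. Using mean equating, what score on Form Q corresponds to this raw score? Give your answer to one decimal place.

Mean equating: y = x + (M_Y − M_X) = 452 + (422.9 − 414.9) = 460.0

460.0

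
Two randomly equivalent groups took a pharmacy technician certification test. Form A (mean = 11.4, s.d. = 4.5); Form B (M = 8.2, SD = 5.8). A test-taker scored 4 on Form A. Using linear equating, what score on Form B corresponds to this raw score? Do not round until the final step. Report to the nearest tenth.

Linear equating: y = (SD_Y/SD_X)(x − M_X) + M_Y
y = (5.8/4.5)(4 − 11.4) + 8.2
y = 1.288889 × -7.4 + 8.2 = -9.5378 + 8.2 = -1.3

-1.3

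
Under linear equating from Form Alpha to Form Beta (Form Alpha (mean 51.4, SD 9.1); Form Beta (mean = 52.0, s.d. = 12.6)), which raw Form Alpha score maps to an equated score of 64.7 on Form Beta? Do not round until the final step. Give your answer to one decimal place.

Invert y = (SD_Y/SD_X)(x − M_X) + M_Y:
x = (SD_X/SD_Y)(y − M_Y) + M_X = (9.1/12.6)(64.7 − 52.0) + 51.4
x = 0.722222 × 12.700 + 51.4 = 60.6

60.6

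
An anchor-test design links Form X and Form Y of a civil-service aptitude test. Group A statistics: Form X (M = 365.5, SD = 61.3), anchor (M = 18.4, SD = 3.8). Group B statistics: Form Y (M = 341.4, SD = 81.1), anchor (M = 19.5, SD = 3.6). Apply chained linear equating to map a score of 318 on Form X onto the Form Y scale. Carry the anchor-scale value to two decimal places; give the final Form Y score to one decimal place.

250.4

Form X → anchor (Group A): v = (3.8/61.3)(318 − 365.5) + 18.4 = 15.46
anchor → Form Y (Group B): y = (81.1/3.6)(15.46 − 19.5) + 341.4 = 250.4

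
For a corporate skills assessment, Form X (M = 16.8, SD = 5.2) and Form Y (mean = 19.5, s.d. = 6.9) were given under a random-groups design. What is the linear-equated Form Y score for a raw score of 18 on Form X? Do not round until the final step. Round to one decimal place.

21.1

Linear equating: y = (SD_Y/SD_X)(x − M_X) + M_Y
y = (6.9/5.2)(18 − 16.8) + 19.5
y = 1.326923 × 1.2 + 19.5 = 1.5923 + 19.5 = 21.1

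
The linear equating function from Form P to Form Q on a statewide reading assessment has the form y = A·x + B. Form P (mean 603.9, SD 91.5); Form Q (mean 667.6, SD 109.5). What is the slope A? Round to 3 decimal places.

1.197

A = SD_Y / SD_X = 109.5 / 91.5 = 1.197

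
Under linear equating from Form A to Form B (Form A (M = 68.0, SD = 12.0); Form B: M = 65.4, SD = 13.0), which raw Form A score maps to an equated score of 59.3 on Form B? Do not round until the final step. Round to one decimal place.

62.4

Invert y = (SD_Y/SD_X)(x − M_X) + M_Y:
x = (SD_X/SD_Y)(y − M_Y) + M_X = (12.0/13.0)(59.3 − 65.4) + 68.0
x = 0.923077 × -6.100 + 68.0 = 62.4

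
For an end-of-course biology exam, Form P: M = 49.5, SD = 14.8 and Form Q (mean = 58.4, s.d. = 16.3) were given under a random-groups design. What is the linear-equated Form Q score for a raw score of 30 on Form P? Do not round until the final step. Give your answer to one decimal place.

36.9

Linear equating: y = (SD_Y/SD_X)(x − M_X) + M_Y
y = (16.3/14.8)(30 − 49.5) + 58.4
y = 1.101351 × -19.5 + 58.4 = -21.4764 + 58.4 = 36.9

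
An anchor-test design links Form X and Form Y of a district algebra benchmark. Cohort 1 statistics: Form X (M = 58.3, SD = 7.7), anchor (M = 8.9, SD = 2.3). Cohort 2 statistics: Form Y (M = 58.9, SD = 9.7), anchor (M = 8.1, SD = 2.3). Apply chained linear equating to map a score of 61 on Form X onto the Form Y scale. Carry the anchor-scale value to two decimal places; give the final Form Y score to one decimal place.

65.7

Form X → anchor (Cohort 1): v = (2.3/7.7)(61 − 58.3) + 8.9 = 9.71
anchor → Form Y (Cohort 2): y = (9.7/2.3)(9.71 − 8.1) + 58.9 = 65.7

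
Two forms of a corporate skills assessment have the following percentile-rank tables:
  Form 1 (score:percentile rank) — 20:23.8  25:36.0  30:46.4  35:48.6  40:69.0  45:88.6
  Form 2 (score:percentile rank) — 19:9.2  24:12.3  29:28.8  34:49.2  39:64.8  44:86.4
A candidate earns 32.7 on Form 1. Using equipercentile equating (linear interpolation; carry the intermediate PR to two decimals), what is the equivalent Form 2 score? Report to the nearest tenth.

PR of 32.7 on Form 1: 46.4 + (32.7 − 30)/(35 − 30) × (48.6 − 46.4) = 47.59
On Form 2, PR 47.59 falls between score 29 (PR 28.8) and 34 (PR 49.2).
Interpolate: 29 + (47.59 − 28.8)/(49.2 − 28.8) × (34 − 29) = 33.6

33.6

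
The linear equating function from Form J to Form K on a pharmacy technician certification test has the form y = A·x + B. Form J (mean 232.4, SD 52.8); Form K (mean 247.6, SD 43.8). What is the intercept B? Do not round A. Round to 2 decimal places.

A = SD_Y / SD_X = 43.8 / 52.8 = 0.829545
B = M_Y − A·M_X = 247.6 − 0.829545 × 232.4 = 54.81

54.81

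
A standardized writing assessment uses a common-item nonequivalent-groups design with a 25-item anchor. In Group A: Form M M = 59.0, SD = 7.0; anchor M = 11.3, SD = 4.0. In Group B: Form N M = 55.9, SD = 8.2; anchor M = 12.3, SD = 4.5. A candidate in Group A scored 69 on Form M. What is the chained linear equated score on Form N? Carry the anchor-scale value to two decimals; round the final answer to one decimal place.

64.5

Form M → anchor (Group A): v = (4.0/7.0)(69 − 59.0) + 11.3 = 17.01
anchor → Form N (Group B): y = (8.2/4.5)(17.01 − 12.3) + 55.9 = 64.5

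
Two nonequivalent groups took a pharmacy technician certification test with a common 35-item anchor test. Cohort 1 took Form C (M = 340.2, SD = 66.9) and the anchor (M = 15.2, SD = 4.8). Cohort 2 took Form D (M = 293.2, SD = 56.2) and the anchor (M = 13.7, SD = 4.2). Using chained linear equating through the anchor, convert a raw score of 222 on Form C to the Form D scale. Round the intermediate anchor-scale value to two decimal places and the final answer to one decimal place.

Form C → anchor (Cohort 1): v = (4.8/66.9)(222 − 340.2) + 15.2 = 6.72
anchor → Form D (Cohort 2): y = (56.2/4.2)(6.72 − 13.7) + 293.2 = 199.8

199.8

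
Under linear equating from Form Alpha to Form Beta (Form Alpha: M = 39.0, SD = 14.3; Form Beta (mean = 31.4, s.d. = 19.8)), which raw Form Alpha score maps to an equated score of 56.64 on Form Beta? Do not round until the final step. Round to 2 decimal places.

Invert y = (SD_Y/SD_X)(x − M_X) + M_Y:
x = (SD_X/SD_Y)(y − M_Y) + M_X = (14.3/19.8)(56.64 − 31.4) + 39.0
x = 0.722222 × 25.240 + 39.0 = 57.23

57.23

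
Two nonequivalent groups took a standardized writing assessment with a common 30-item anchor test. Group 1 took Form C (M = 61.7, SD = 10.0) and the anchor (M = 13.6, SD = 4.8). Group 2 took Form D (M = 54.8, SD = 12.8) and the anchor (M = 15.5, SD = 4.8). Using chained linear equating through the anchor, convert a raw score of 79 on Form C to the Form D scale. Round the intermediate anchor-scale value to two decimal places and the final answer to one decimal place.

Form C → anchor (Group 1): v = (4.8/10.0)(79 − 61.7) + 13.6 = 21.90
anchor → Form D (Group 2): y = (12.8/4.8)(21.90 − 15.5) + 54.8 = 71.9

71.9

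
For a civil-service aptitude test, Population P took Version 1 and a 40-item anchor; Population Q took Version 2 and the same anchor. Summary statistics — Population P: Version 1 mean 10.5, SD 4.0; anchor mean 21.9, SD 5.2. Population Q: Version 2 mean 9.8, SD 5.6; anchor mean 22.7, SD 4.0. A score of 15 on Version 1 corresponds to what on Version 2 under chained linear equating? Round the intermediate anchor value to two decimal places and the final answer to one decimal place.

16.9

Version 1 → anchor (Population P): v = (5.2/4.0)(15 − 10.5) + 21.9 = 27.75
anchor → Version 2 (Population Q): y = (5.6/4.0)(27.75 − 22.7) + 9.8 = 16.9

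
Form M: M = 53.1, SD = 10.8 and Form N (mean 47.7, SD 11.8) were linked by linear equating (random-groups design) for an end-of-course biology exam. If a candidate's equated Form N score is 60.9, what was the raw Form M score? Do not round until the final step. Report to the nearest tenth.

Invert y = (SD_Y/SD_X)(x − M_X) + M_Y:
x = (SD_X/SD_Y)(y − M_Y) + M_X = (10.8/11.8)(60.9 − 47.7) + 53.1
x = 0.915254 × 13.200 + 53.1 = 65.2

65.2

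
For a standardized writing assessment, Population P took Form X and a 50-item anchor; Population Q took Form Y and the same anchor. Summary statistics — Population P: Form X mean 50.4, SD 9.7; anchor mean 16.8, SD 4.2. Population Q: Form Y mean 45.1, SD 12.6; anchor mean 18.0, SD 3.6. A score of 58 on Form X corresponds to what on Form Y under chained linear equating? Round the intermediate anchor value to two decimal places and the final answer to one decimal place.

52.4

Form X → anchor (Population P): v = (4.2/9.7)(58 − 50.4) + 16.8 = 20.09
anchor → Form Y (Population Q): y = (12.6/3.6)(20.09 − 18.0) + 45.1 = 52.4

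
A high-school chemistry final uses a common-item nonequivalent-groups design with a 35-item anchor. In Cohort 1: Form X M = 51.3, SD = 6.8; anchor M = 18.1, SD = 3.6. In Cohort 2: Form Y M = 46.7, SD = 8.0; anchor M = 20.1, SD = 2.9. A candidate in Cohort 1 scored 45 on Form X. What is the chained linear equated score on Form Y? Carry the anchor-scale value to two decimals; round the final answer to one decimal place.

Form X → anchor (Cohort 1): v = (3.6/6.8)(45 − 51.3) + 18.1 = 14.76
anchor → Form Y (Cohort 2): y = (8.0/2.9)(14.76 − 20.1) + 46.7 = 32.0

32.0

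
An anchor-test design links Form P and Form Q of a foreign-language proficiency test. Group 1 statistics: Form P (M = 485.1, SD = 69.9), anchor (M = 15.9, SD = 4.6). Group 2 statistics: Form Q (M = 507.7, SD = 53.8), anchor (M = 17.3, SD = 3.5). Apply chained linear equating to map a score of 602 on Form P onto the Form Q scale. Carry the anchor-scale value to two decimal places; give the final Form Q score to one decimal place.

Form P → anchor (Group 1): v = (4.6/69.9)(602 − 485.1) + 15.9 = 23.59
anchor → Form Q (Group 2): y = (53.8/3.5)(23.59 − 17.3) + 507.7 = 604.4

604.4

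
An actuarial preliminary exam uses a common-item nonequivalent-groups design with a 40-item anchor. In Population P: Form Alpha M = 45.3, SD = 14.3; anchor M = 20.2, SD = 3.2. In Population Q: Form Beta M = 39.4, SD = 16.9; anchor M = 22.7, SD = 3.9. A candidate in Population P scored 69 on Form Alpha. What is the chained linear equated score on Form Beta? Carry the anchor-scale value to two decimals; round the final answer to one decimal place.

51.5

Form Alpha → anchor (Population P): v = (3.2/14.3)(69 − 45.3) + 20.2 = 25.50
anchor → Form Beta (Population Q): y = (16.9/3.9)(25.50 − 22.7) + 39.4 = 51.5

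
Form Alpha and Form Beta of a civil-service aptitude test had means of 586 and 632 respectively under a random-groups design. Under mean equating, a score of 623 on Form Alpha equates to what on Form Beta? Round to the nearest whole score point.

669

Mean equating: y = x + (M_Y − M_X) = 623 + (632 − 586) = 669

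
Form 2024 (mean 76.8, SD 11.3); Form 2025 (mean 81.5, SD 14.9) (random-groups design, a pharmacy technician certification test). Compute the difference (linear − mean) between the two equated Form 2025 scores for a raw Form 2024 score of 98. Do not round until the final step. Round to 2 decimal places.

Mean-equated: 98 + (81.5 − 76.8) = 102.70
Linear-equated: (14.9/11.3)(98 − 76.8) + 81.5 = 109.454
Difference = 109.454 − 102.70 = 6.75

6.75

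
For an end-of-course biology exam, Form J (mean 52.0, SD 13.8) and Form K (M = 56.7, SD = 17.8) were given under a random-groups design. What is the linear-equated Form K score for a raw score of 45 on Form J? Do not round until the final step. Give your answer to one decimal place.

Linear equating: y = (SD_Y/SD_X)(x − M_X) + M_Y
y = (17.8/13.8)(45 − 52.0) + 56.7
y = 1.289855 × -7.0 + 56.7 = -9.0290 + 56.7 = 47.7

47.7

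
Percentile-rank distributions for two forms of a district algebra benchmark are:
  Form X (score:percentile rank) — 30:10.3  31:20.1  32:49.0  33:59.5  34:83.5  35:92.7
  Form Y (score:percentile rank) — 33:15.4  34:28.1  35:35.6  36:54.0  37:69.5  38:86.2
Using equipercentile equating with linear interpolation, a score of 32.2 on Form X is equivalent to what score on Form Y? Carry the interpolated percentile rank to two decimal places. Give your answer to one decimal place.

PR of 32.2 on Form X: 49.0 + (32.2 − 32)/(33 − 32) × (59.5 − 49.0) = 51.10
On Form Y, PR 51.10 falls between score 35 (PR 35.6) and 36 (PR 54.0).
Interpolate: 35 + (51.10 − 35.6)/(54.0 − 35.6) × (36 − 35) = 35.8

35.8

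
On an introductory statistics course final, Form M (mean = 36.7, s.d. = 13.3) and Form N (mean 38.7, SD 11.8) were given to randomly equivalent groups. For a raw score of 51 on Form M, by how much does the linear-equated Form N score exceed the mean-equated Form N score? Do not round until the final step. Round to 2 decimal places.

-1.61

Mean-equated: 51 + (38.7 − 36.7) = 53.00
Linear-equated: (11.8/13.3)(51 − 36.7) + 38.7 = 51.387
Difference = 51.387 − 53.00 = -1.61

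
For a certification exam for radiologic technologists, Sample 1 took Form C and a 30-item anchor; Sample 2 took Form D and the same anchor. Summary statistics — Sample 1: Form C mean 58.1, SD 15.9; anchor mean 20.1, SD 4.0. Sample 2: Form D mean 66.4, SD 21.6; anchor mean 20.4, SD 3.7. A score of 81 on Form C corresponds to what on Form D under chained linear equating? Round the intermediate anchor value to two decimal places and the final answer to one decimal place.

Form C → anchor (Sample 1): v = (4.0/15.9)(81 − 58.1) + 20.1 = 25.86
anchor → Form D (Sample 2): y = (21.6/3.7)(25.86 − 20.4) + 66.4 = 98.3

98.3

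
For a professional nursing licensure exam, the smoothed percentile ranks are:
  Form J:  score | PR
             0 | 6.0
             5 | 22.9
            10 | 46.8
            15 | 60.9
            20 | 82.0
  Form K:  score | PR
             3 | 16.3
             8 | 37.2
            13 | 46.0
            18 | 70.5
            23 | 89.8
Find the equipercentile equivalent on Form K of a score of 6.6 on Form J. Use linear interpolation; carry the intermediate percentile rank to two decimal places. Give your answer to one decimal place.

6.4

PR of 6.6 on Form J: 22.9 + (6.6 − 5)/(10 − 5) × (46.8 − 22.9) = 30.55
On Form K, PR 30.55 falls between score 3 (PR 16.3) and 8 (PR 37.2).
Interpolate: 3 + (30.55 − 16.3)/(37.2 − 16.3) × (8 − 3) = 6.4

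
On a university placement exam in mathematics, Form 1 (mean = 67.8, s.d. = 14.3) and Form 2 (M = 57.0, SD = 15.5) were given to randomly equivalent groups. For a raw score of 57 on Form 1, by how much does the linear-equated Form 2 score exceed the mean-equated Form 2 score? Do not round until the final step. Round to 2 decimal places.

-0.91

Mean-equated: 57 + (57.0 − 67.8) = 46.20
Linear-equated: (15.5/14.3)(57 − 67.8) + 57.0 = 45.294
Difference = 45.294 − 46.20 = -0.91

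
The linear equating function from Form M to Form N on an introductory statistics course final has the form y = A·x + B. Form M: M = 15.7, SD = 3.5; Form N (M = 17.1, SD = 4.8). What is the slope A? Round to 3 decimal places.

1.371

A = SD_Y / SD_X = 4.8 / 3.5 = 1.371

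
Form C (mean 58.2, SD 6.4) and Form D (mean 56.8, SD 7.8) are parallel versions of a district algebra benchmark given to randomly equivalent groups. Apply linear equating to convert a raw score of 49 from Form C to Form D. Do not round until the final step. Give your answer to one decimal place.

45.6

Linear equating: y = (SD_Y/SD_X)(x − M_X) + M_Y
y = (7.8/6.4)(49 − 58.2) + 56.8
y = 1.218750 × -9.2 + 56.8 = -11.2125 + 56.8 = 45.6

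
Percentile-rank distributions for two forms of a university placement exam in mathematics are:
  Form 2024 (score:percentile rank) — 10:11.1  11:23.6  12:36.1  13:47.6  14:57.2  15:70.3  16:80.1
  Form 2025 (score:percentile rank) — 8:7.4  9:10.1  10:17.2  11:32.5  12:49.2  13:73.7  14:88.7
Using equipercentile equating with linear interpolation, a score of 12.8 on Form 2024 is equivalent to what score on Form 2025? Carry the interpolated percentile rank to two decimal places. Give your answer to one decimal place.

11.8

PR of 12.8 on Form 2024: 36.1 + (12.8 − 12)/(13 − 12) × (47.6 − 36.1) = 45.30
On Form 2025, PR 45.30 falls between score 11 (PR 32.5) and 12 (PR 49.2).
Interpolate: 11 + (45.30 − 32.5)/(49.2 − 32.5) × (12 − 11) = 11.8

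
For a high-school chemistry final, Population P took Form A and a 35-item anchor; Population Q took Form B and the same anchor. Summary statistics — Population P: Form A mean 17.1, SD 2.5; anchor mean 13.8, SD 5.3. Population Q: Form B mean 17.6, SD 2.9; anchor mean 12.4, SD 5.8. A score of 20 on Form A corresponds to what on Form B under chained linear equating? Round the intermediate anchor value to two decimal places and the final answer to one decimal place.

Form A → anchor (Population P): v = (5.3/2.5)(20 − 17.1) + 13.8 = 19.95
anchor → Form B (Population Q): y = (2.9/5.8)(19.95 − 12.4) + 17.6 = 21.4

21.4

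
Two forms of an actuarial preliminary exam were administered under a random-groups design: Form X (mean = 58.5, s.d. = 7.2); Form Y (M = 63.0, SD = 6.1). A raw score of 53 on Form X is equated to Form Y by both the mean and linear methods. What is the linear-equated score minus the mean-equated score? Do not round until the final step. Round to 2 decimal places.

Mean-equated: 53 + (63.0 − 58.5) = 57.50
Linear-equated: (6.1/7.2)(53 − 58.5) + 63.0 = 58.340
Difference = 58.340 − 57.50 = 0.84

0.84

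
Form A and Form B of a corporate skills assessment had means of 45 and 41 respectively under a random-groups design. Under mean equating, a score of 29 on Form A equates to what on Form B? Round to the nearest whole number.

Mean equating: y = x + (M_Y − M_X) = 29 + (41 − 45) = 25

25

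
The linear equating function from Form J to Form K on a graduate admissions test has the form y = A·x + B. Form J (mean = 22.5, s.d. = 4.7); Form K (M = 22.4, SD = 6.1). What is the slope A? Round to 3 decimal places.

1.298

A = SD_Y / SD_X = 6.1 / 4.7 = 1.298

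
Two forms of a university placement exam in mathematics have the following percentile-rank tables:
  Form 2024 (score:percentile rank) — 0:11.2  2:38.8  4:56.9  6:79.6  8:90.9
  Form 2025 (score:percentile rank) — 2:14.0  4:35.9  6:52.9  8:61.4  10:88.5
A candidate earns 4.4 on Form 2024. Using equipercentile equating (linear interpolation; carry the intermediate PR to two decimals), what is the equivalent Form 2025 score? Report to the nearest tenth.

8.0

PR of 4.4 on Form 2024: 56.9 + (4.4 − 4)/(6 − 4) × (79.6 − 56.9) = 61.44
On Form 2025, PR 61.44 falls between score 8 (PR 61.4) and 10 (PR 88.5).
Interpolate: 8 + (61.44 − 61.4)/(88.5 − 61.4) × (10 − 8) = 8.0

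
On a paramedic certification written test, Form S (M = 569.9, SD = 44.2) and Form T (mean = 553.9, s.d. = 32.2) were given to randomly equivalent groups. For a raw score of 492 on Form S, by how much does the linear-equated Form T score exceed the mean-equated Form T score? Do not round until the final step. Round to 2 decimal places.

Mean-equated: 492 + (553.9 − 569.9) = 476.00
Linear-equated: (32.2/44.2)(492 − 569.9) + 553.9 = 497.149
Difference = 497.149 − 476.00 = 21.15

21.15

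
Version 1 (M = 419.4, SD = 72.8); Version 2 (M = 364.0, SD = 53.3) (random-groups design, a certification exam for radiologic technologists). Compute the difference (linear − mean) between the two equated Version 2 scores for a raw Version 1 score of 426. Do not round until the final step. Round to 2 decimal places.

-1.77

Mean-equated: 426 + (364.0 − 419.4) = 370.60
Linear-equated: (53.3/72.8)(426 − 419.4) + 364.0 = 368.832
Difference = 368.832 − 370.60 = -1.77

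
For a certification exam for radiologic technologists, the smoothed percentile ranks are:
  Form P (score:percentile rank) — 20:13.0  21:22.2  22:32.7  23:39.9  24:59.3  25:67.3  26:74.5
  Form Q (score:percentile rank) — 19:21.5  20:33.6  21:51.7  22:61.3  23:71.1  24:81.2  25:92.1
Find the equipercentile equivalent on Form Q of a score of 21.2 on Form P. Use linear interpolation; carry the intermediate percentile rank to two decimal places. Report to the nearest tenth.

19.2

PR of 21.2 on Form P: 22.2 + (21.2 − 21)/(22 − 21) × (32.7 − 22.2) = 24.30
On Form Q, PR 24.30 falls between score 19 (PR 21.5) and 20 (PR 33.6).
Interpolate: 19 + (24.30 − 21.5)/(33.6 − 21.5) × (20 − 19) = 19.2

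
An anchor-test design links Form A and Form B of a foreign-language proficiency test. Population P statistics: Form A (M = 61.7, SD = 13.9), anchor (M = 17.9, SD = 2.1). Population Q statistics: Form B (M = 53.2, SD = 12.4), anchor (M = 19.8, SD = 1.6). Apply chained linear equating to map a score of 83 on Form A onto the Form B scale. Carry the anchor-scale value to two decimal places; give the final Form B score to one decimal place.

63.4

Form A → anchor (Population P): v = (2.1/13.9)(83 − 61.7) + 17.9 = 21.12
anchor → Form B (Population Q): y = (12.4/1.6)(21.12 − 19.8) + 53.2 = 63.4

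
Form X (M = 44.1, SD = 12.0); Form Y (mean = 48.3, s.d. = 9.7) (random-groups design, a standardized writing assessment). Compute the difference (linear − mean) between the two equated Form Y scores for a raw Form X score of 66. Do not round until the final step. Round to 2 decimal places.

Mean-equated: 66 + (48.3 − 44.1) = 70.20
Linear-equated: (9.7/12.0)(66 − 44.1) + 48.3 = 66.002
Difference = 66.002 − 70.20 = -4.20

-4.20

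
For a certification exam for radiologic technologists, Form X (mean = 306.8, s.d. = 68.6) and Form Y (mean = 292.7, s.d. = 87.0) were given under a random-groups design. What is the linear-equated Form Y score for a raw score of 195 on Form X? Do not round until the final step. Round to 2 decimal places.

150.91

Linear equating: y = (SD_Y/SD_X)(x − M_X) + M_Y
y = (87.0/68.6)(195 − 306.8) + 292.7
y = 1.268222 × -111.8 + 292.7 = -141.7872 + 292.7 = 150.91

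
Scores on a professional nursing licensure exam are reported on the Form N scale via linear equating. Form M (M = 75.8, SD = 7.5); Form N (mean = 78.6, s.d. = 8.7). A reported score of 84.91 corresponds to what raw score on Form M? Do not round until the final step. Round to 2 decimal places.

Invert y = (SD_Y/SD_X)(x − M_X) + M_Y:
x = (SD_X/SD_Y)(y − M_Y) + M_X = (7.5/8.7)(84.91 − 78.6) + 75.8
x = 0.862069 × 6.310 + 75.8 = 81.24

81.24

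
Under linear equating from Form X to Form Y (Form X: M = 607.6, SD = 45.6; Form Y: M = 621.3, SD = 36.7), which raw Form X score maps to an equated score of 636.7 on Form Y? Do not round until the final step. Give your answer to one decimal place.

Invert y = (SD_Y/SD_X)(x − M_X) + M_Y:
x = (SD_X/SD_Y)(y − M_Y) + M_X = (45.6/36.7)(636.7 − 621.3) + 607.6
x = 1.242507 × 15.400 + 607.6 = 626.7

626.7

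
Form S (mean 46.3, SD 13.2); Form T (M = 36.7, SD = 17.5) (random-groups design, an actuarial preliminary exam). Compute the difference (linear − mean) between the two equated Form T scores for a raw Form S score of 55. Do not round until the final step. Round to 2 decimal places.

2.83

Mean-equated: 55 + (36.7 − 46.3) = 45.40
Linear-equated: (17.5/13.2)(55 − 46.3) + 36.7 = 48.234
Difference = 48.234 − 45.40 = 2.83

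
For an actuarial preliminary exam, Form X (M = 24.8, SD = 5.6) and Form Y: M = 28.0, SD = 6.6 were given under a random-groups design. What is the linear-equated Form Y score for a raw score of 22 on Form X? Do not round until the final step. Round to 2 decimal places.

24.70

Linear equating: y = (SD_Y/SD_X)(x − M_X) + M_Y
y = (6.6/5.6)(22 − 24.8) + 28.0
y = 1.178571 × -2.8 + 28.0 = -3.3000 + 28.0 = 24.70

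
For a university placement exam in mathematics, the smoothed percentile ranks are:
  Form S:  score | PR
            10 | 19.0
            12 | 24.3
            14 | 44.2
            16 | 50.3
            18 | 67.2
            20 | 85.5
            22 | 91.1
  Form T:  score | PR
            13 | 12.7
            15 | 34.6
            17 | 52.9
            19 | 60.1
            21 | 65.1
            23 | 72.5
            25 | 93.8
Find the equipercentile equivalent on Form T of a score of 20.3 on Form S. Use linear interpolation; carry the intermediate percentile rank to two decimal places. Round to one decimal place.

24.3

PR of 20.3 on Form S: 85.5 + (20.3 − 20)/(22 − 20) × (91.1 − 85.5) = 86.34
On Form T, PR 86.34 falls between score 23 (PR 72.5) and 25 (PR 93.8).
Interpolate: 23 + (86.34 − 72.5)/(93.8 − 72.5) × (25 − 23) = 24.3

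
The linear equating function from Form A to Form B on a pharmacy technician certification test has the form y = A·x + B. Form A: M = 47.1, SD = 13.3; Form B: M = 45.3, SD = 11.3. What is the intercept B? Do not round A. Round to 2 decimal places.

A = SD_Y / SD_X = 11.3 / 13.3 = 0.849624
B = M_Y − A·M_X = 45.3 − 0.849624 × 47.1 = 5.28

5.28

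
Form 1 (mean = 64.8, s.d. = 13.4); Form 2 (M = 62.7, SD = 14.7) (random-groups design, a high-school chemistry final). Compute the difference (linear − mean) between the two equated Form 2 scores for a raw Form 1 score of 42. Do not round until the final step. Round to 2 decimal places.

Mean-equated: 42 + (62.7 − 64.8) = 39.90
Linear-equated: (14.7/13.4)(42 − 64.8) + 62.7 = 37.688
Difference = 37.688 − 39.90 = -2.21

-2.21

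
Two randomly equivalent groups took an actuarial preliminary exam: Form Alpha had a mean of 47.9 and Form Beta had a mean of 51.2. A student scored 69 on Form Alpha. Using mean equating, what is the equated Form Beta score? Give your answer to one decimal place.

72.3

Mean equating: y = x + (M_Y − M_X) = 69 + (51.2 − 47.9) = 72.3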